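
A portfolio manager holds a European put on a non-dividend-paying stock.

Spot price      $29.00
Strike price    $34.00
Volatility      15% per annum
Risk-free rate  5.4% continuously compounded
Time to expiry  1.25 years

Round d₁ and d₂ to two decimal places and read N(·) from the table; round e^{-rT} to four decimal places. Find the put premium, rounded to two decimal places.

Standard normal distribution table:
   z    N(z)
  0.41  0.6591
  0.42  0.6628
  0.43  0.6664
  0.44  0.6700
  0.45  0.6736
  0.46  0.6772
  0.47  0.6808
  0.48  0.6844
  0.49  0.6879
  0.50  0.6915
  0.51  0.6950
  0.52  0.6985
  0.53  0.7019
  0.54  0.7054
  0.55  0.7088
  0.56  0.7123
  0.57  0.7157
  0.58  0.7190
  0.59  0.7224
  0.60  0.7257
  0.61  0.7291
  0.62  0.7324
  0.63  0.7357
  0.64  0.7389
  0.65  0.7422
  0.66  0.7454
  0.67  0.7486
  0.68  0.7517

T = 1.25;  σ√T = 0.1677
d₁ = [ln(29/34) + (0.054 + ½·0.15²)·1.25] / (σ√T) = (-0.1591 + 0.0816) / 0.1677 = -0.4621 ≈ -0.46
d₂ = -0.4621 − 0.1677 = -0.6298 ≈ -0.63
e^(−rT) = e^(−0.054·1.25) = 0.9347
N(−d₂) = N(0.63) = 0.7357;  N(−d₁) = N(0.46) = 0.6772
P = 34·0.9347·0.7357 − 29·0.6772 = 23.3804 − 19.6388 = 3.7416

$3.74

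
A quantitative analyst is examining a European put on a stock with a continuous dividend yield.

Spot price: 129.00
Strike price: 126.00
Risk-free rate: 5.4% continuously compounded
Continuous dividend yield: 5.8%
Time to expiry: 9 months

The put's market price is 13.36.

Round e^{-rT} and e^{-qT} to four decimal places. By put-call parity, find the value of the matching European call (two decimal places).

15.87

e^(−qT) = e^(−0.058·0.75) = 0.9574;  e^(−rT) = e^(−0.054·0.75) = 0.9603
Put-call parity: C − P = S·e^(−qT) − K·e^(−rT) = 129·0.9574 − 126·0.9603 = 123.5046 − 120.9978 = 2.5068
C = P + (C − P) = 13.36 + (2.5068) = 15.8668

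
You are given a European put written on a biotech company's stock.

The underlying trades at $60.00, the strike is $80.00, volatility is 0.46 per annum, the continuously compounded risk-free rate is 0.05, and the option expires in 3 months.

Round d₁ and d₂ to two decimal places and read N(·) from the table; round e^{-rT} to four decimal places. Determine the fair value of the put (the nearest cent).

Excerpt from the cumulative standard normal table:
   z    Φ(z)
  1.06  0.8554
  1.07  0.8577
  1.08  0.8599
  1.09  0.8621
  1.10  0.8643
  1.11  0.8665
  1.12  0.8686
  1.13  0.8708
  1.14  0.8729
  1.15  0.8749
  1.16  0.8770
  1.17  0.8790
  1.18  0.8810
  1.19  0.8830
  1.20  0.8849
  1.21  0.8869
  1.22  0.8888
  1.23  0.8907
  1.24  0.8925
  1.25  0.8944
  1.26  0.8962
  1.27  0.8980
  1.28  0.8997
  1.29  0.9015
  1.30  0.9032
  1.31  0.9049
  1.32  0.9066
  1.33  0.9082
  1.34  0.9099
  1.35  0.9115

σ√T = 0.46·√0.25 = 0.2300
d₁ = [ln(60/80) + (0.05 + 0.46²/2)·0.25] / 0.2300 = [-0.2877 + 0.0389] / 0.2300 = -1.0814 ≈ -1.08
d₂ = d₁ − σ√T = -1.0814 − 0.2300 = -1.3114 ≈ -1.31
e^(−rT) = e^(−0.05·0.25) = 0.9876
N(−d₂) = N(1.31) = 0.9049;  N(−d₁) = N(1.08) = 0.8599
P = 80·0.9876·0.9049 − 60·0.8599 = 71.4943 − 51.5940 = 19.9003

$19.90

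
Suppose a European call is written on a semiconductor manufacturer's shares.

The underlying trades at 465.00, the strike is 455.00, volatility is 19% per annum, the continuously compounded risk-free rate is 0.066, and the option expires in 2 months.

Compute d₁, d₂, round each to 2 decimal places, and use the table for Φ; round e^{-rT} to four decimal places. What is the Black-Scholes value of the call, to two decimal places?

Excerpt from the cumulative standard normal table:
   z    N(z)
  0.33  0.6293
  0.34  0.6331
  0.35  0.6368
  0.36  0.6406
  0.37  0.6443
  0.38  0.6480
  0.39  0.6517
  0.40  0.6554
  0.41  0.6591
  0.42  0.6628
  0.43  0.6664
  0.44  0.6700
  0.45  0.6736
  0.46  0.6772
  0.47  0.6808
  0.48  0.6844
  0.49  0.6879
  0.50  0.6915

σ√T = 0.19 × 0.4082 = 0.0776
d₁ = [ln(465/455) + (0.066 + 0.19²/2)·0.1667] / 0.0776 = [0.0217 + 0.0140] / 0.0776 = 0.4609 which rounds to 0.46
d₂ = d₁ − σ√T = 0.4609 − 0.0776 = 0.3833 which rounds to 0.38
exp(−rT) = exp(−0.066·0.1667) = 0.9891
N(d₁) = N(0.46) = 0.6772;  N(d₂) = N(0.38) = 0.6480
C = 465·0.6772 − 455·0.9891·0.6480 = 314.8980 − 291.6262 = 23.2718

23.27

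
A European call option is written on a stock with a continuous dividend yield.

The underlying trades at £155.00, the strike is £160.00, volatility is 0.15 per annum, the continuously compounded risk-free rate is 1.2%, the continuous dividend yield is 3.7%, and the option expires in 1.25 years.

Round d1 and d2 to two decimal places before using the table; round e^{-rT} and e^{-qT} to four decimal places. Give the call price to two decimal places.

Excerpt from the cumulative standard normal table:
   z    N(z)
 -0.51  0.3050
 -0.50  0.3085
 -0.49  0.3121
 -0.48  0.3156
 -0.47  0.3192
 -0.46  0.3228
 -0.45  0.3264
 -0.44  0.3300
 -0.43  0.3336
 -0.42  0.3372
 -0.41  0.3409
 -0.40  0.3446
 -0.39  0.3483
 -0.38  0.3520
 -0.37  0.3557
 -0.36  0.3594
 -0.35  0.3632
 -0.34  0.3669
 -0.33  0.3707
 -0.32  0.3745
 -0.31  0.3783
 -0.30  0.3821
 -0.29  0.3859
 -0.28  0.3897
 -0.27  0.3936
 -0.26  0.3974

£6.23

T = 1.25;  σ√T = 0.1677
d₁ = [ln(155/160) + (0.012 − 0.037 + 0.15²/2)·1.25] / 0.1677 = [-0.0317 − 0.0172] / 0.1677 = -0.2918 ≈ -0.29
d₂ = d₁ − σ√T = -0.2918 − 0.1677 = -0.4595 ≈ -0.46
e^(−qT) = e^(−0.037·1.25) = 0.9548;  e^(−rT) = e^(−0.012·1.25) = 0.9851
C = 155·0.9548·N(-0.29) − 160·0.9851·N(-0.46) = 155·0.9548·0.3859 − 160·0.9851·0.3228 = 57.1109 − 50.8784 = 6.2324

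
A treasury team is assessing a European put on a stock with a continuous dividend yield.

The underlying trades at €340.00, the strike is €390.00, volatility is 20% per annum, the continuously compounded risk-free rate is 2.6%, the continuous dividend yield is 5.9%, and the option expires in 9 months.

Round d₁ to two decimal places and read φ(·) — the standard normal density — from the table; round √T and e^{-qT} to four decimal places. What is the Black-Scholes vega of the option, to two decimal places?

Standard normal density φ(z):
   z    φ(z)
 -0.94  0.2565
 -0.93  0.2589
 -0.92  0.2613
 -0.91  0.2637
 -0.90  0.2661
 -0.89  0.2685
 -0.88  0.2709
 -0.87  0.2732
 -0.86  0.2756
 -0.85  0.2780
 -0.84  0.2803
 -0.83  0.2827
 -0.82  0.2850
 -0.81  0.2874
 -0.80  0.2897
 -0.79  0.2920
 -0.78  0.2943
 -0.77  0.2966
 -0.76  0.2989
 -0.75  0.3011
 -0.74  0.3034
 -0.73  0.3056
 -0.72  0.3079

σ√T = 0.2 × 0.8660 = 0.1732
d₁ = [ln(340/390) + (0.026 − 0.059 + 0.2²/2)·0.75] / 0.1732 = [-0.1372 − 0.0097] / 0.1732 = -0.8484 ≈ -0.85
√T = √0.75 = 0.8660
φ(d₁) = φ(-0.85) = 0.2780
e^(−qT) = e^(−0.059·0.75) = 0.9567
vega = S·e^(−qT)·φ(d₁)·√T = 340·0.9567·0.2780·0.8660 = 78.3100

78.31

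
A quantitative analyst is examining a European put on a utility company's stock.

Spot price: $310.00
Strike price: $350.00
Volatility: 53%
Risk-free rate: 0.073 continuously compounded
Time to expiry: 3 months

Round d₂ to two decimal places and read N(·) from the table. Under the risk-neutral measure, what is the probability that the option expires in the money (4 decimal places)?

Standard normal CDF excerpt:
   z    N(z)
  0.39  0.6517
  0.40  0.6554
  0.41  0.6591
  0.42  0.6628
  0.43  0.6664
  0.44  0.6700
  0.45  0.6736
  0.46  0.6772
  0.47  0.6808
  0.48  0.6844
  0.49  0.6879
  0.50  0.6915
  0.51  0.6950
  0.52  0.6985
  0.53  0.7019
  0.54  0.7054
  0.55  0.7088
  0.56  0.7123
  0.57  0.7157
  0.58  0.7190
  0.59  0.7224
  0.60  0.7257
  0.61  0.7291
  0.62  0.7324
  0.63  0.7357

σ√T = 0.53 × 0.5000 = 0.2650
d₁ = [ln(310/350) + (0.073 + 0.53²/2)·0.25] / 0.2650 = [-0.1214 + 0.0534] / 0.2650 = -0.2566 ≈ -0.26
d₂ = d₁ − σ√T = -0.2566 − 0.2650 = -0.5216 ≈ -0.52
Risk-neutral Pr[S_T < K] = N(−d₂) = N(0.52) = 0.6985

0.6985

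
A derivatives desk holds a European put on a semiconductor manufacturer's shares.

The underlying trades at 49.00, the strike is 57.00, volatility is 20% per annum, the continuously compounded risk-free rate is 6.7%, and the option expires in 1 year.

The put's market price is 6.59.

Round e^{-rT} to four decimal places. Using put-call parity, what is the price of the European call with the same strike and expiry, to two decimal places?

2.28

e^(−rT) = e^(−0.067·1) = 0.9352
Put-call parity: C − P = S − K·e^(−rT) = 49 − 57·0.9352 = 49 − 53.3064 = -4.3064
C = P + (C − P) = 6.59 + (-4.3064) = 2.2836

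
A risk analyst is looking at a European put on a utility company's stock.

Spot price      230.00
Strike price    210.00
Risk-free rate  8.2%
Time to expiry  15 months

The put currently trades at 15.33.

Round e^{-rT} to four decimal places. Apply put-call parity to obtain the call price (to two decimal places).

55.78

e^(−rT) = e^(−0.082·1.25) = 0.9026
Put-call parity: C − P = S − K·e^(−rT) = 230 − 210·0.9026 = 230 − 189.5460 = 40.4540
C = P + (C − P) = 15.33 + (40.4540) = 55.7840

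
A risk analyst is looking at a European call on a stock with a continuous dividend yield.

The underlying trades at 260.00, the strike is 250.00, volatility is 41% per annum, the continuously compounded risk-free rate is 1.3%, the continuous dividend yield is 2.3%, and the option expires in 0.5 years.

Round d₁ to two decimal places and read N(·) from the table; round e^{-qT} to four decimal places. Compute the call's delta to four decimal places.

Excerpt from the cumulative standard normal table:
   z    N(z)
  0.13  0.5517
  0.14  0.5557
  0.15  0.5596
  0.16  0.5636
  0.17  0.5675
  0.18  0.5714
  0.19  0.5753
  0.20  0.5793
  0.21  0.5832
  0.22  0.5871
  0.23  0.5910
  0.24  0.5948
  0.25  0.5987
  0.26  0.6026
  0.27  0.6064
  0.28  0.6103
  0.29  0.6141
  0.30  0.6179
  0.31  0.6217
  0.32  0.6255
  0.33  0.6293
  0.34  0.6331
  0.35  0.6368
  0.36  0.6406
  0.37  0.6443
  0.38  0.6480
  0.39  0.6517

0.5957

σ√T = 0.41·√0.5 = 0.2899
d₁ = [ln(260/250) + (0.013 − 0.023 + 0.41²/2)·0.5] / 0.2899 = [0.0392 + 0.0370] / 0.2899 = 0.2630 which rounds to 0.26
N(d₁) = N(0.26) = 0.6026
Δ_call = exp(−qT)·N(d₁) = 0.9886·0.6026 = 0.5957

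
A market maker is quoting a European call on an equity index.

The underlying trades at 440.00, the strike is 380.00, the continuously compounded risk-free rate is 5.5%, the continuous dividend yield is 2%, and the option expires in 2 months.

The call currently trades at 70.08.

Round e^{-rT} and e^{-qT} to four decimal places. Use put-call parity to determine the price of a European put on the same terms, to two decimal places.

exp(−qT) = exp(−0.02·0.1667) = 0.9967;  exp(−rT) = exp(−0.055·0.1667) = 0.9909
Put-call parity: C − P = S·e^(−qT) − K·e^(−rT) = 440·0.9967 − 380·0.9909 = 438.5480 − 376.5420 = 62.0060
P = C − (C − P) = 70.08 − (62.0060) = 8.0740

8.07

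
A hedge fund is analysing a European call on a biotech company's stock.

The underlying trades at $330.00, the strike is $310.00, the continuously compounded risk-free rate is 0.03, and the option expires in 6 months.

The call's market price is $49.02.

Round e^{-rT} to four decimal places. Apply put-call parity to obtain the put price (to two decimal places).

$24.40

exp(−rT) = exp(−0.03·0.5) = 0.9851
Put-call parity: C − P = S − K·e^(−rT) = 330 − 310·0.9851 = 330 − 305.3810 = 24.6190
P = C − (C − P) = 49.02 − (24.6190) = 24.4010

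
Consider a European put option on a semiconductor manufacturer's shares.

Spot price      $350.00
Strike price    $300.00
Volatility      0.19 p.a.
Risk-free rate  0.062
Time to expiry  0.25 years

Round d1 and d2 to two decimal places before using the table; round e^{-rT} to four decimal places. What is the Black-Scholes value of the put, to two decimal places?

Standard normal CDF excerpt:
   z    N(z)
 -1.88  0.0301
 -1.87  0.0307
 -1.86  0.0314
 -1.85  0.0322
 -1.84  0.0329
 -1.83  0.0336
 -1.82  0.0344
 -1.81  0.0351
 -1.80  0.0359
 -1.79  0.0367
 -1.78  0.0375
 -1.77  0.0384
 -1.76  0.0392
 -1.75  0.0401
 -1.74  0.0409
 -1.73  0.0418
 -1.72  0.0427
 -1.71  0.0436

σ√T = 0.19·√0.25 = 0.0950
d₁ = [ln(350/300) + (0.062 + 0.19²/2)·0.25] / 0.0950 = [0.1542 + 0.0200] / 0.0950 = 1.8333 ≈ 1.83
d₂ = d₁ − σ√T = 1.8333 − 0.0950 = 1.7383 ≈ 1.74
e^(−rT) = e^(−0.062·0.25) = 0.9846
N(−d₂) = N(-1.74) = 0.0409;  N(−d₁) = N(-1.83) = 0.0336
P = 300·0.9846·0.0409 − 350·0.0336 = 12.0810 − 11.7600 = 0.3210

$0.32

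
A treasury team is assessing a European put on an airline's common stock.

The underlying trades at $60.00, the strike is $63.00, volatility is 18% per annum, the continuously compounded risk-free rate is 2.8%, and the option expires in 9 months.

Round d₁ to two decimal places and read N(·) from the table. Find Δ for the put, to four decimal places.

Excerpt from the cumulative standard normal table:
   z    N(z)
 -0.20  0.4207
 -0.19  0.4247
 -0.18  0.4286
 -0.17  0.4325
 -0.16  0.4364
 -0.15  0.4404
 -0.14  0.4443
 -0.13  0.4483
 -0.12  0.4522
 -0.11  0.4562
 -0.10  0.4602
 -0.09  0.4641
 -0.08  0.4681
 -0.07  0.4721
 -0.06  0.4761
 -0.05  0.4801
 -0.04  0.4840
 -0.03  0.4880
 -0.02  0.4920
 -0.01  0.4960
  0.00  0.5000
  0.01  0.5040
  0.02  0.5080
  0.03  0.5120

σ√T = 0.18·√0.75 = 0.1559
ln(S/K) + (r + σ²/2)T = ln(60/63) + (0.028 + 0.18²/2)·0.75 = -0.0488 + 0.0331 = -0.0156
d₁ = -0.0156 / 0.1559 = -0.1003 ≈ -0.10
N(d₁) = N(-0.10) = 0.4602
Δ_put = N(d₁) − 1 = 0.4602 − 1 = -0.5398

-0.5398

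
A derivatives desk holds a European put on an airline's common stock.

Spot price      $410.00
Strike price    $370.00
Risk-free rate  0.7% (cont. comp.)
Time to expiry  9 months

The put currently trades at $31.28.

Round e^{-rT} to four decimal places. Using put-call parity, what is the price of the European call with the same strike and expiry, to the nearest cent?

$73.20

e^(−rT) = e^(−0.007·0.75) = 0.9948
Put-call parity: C − P = S − K·e^(−rT) = 410 − 370·0.9948 = 410 − 368.0760 = 41.9240
C = P + (C − P) = 31.28 + (41.9240) = 73.2040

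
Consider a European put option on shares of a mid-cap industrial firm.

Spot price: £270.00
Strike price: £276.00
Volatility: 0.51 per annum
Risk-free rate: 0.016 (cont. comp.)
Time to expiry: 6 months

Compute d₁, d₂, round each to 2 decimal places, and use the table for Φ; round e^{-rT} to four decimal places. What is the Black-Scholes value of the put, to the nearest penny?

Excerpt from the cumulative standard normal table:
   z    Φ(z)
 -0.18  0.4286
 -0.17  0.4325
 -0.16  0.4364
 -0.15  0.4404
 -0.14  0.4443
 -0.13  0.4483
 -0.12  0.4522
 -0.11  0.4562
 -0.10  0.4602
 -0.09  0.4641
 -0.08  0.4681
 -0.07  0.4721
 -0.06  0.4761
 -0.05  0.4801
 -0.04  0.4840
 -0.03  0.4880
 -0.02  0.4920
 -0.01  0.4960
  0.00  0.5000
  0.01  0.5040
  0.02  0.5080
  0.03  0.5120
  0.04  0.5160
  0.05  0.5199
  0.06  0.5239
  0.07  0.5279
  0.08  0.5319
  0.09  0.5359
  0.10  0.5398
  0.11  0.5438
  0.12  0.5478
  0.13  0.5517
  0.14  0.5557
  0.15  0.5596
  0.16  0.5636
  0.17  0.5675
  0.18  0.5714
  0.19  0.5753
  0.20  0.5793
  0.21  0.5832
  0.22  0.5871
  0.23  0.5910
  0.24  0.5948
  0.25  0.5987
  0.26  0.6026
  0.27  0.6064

£40.78

σ√T = 0.51 × 0.7071 = 0.3606
ln(S/K) + (r + σ²/2)T = ln(270/276) + (0.016 + 0.51²/2)·0.5 = -0.0220 + 0.0730 = 0.0510
d₁ = 0.0510 / 0.3606 = 0.1415 ≈ 0.14
d₂ = d₁ − σ√T = 0.1415 − 0.3606 = -0.2191 ≈ -0.22
exp(−rT) = exp(−0.016·0.5) = 0.9920
N(−d₂) = N(0.22) = 0.5871;  N(−d₁) = N(-0.14) = 0.4443
P = 276·0.9920·0.5871 − 270·0.4443 = 160.7433 − 119.9610 = 40.7823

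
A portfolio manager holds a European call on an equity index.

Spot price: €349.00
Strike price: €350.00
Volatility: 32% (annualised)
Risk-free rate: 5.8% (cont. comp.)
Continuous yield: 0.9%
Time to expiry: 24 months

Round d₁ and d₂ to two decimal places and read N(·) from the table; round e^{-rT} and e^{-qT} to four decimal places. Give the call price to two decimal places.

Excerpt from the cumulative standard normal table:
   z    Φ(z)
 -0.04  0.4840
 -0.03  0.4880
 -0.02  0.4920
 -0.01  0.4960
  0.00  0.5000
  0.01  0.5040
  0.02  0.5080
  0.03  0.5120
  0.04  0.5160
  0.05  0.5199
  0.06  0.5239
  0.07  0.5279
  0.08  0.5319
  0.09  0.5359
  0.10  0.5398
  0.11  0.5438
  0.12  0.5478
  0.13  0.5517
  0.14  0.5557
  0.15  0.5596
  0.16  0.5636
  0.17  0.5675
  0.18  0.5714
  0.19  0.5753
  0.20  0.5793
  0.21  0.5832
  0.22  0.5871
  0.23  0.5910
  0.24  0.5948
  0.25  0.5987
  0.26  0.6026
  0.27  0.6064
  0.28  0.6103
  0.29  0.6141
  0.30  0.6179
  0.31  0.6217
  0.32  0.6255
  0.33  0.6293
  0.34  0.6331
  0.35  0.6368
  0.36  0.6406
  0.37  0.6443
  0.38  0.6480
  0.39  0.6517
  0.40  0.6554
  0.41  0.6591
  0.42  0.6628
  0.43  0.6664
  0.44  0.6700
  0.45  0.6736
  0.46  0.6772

σ√T = 0.32 × 1.4142 = 0.4525
d₁ = [ln(349/350) + (0.058 − 0.009 + 0.32²/2)·2] / 0.4525 = [-0.0029 + 0.2004] / 0.4525 = 0.4365 ⇒ 0.44
d₂ = d₁ − σ√T = 0.4365 − 0.4525 = -0.0160 ⇒ -0.02
exp(−qT) = exp(−0.009·2) = 0.9822;  exp(−rT) = exp(−0.058·2) = 0.8905
N(d₁) = N(0.44) = 0.6700;  N(d₂) = N(-0.02) = 0.4920
C = 349·0.9822·0.6700 − 350·0.8905·0.4920 = 229.6678 − 153.3441 = 76.3237

€76.32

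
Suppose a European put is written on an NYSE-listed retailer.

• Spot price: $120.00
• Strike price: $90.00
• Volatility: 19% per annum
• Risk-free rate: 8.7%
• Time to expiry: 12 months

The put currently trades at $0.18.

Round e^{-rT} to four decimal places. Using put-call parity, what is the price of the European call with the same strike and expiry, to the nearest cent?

e^(−rT) = e^(−0.087·1) = 0.9167
Put-call parity: C − P = S − K·e^(−rT) = 120 − 90·0.9167 = 120 − 82.5030 = 37.4970
C = P + (C − P) = 0.18 + (37.4970) = 37.6770

$37.68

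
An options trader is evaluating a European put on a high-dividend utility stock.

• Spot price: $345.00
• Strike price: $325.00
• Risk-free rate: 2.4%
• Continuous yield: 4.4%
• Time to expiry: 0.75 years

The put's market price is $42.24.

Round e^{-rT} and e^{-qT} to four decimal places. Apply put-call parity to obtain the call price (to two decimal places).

exp(−qT) = exp(−0.044·0.75) = 0.9675;  exp(−rT) = exp(−0.024·0.75) = 0.9822
Put-call parity: C − P = S·e^(−qT) − K·e^(−rT) = 345·0.9675 − 325·0.9822 = 333.7875 − 319.2150 = 14.5725
C = P + (C − P) = 42.24 + (14.5725) = 56.8125

$56.81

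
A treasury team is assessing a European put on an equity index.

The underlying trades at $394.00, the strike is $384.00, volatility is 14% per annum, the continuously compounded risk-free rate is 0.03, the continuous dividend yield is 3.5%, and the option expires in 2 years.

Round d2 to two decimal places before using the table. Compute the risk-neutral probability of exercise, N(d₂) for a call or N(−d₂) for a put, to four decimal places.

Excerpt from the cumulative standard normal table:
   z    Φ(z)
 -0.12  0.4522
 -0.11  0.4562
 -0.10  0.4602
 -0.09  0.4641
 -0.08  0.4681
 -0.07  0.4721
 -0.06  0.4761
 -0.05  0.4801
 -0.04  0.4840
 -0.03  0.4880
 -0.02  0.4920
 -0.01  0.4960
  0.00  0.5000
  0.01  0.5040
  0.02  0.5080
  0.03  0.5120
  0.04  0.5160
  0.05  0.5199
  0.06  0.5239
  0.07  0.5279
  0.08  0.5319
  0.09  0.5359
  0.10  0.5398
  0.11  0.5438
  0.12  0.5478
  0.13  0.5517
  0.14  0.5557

σ√T = 0.14 × 1.4142 = 0.1980
ln(S/K) + (r − q + σ²/2)T = ln(394/384) + (0.03 − 0.035 + 0.14²/2)·2 = 0.0257 + 0.0096 = 0.0353
d₁ = 0.0353 / 0.1980 = 0.1783 → 0.18
d₂ = d₁ − σ√T = 0.1783 − 0.1980 = -0.0197 → -0.02
Risk-neutral Pr[S_T < K] = N(−d₂) = N(0.02) = 0.5080

0.5080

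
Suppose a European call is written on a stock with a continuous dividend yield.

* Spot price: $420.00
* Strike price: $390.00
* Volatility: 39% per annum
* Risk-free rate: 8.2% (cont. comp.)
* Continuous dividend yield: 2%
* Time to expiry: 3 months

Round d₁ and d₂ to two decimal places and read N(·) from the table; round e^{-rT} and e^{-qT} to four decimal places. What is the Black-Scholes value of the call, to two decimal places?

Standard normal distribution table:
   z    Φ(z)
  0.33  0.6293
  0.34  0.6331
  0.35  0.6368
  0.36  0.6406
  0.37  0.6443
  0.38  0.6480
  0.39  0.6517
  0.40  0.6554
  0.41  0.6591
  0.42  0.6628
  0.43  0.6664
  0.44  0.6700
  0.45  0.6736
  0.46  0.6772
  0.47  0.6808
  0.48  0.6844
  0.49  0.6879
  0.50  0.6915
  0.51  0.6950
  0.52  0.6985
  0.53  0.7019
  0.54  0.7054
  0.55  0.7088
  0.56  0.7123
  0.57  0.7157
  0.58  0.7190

T = 0.25;  σ√T = 0.1950
ln(S/K) + (r − q + σ²/2)T = ln(420/390) + (0.082 − 0.02 + 0.39²/2)·0.25 = 0.0741 + 0.0345 = 0.1086
d₁ = 0.1086 / 0.1950 = 0.5570 ≈ 0.56
d₂ = d₁ − σ√T = 0.5570 − 0.1950 = 0.3620 ≈ 0.36
e^(−qT) = e^(−0.02·0.25) = 0.9950;  e^(−rT) = e^(−0.082·0.25) = 0.9797
N(d₁) = N(0.56) = 0.7123;  N(d₂) = N(0.36) = 0.6406
C = 420·0.9950·0.7123 − 390·0.9797·0.6406 = 297.6702 − 244.7624 = 52.9078

$52.91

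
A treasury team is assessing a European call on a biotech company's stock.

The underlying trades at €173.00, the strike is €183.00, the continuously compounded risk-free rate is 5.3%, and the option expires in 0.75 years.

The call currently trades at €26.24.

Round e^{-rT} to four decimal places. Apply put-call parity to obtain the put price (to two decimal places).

€29.10

e^(−rT) = e^(−0.053·0.75) = 0.9610
Put-call parity: C − P = S − K·e^(−rT) = 173 − 183·0.9610 = 173 − 175.8630 = -2.8630
P = C − (C − P) = 26.24 − (-2.8630) = 29.1030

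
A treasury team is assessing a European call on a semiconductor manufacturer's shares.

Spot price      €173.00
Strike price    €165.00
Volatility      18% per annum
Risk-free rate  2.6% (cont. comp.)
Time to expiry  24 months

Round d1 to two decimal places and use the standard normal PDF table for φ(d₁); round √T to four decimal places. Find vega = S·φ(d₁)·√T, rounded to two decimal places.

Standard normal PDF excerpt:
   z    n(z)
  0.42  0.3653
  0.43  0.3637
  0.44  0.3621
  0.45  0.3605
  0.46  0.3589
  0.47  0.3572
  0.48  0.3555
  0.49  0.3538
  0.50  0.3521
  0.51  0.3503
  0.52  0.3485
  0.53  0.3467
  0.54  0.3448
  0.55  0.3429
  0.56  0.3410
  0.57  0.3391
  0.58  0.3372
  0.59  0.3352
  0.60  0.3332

85.26

σ√T = 0.18·√2 = 0.2546
d₁ = [ln(173/165) + (0.026 + 0.18²/2)·2] / 0.2546 = [0.0473 + 0.0844] / 0.2546 = 0.5175 ⇒ 0.52
√T = √2 = 1.4142
φ(d₁) = φ(0.52) = 0.3485
vega = S·φ(d₁)·√T = 173·0.3485·1.4142 = 85.2628
(Call and put vega coincide under Black-Scholes.)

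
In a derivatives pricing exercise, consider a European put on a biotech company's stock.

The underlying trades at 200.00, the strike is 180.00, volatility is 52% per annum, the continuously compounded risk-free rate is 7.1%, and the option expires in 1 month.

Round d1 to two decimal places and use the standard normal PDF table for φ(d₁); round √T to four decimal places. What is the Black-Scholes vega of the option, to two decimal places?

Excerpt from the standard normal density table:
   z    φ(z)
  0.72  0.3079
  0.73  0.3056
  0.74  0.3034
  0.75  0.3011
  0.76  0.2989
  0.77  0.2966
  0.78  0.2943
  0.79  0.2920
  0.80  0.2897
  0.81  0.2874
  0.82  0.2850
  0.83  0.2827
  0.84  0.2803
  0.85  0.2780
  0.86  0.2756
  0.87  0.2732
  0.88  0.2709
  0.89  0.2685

16.46

T = 0.08333;  σ√T = 0.1501
d₁ = [ln(200/180) + (0.071 + 0.52²/2)·0.08333] / 0.1501 = [0.1054 + 0.0172] / 0.1501 = 0.8164 ⇒ 0.82
√T = √0.08333 = 0.2887
φ(d₁) = φ(0.82) = 0.2850
vega = S·φ(d₁)·√T = 200·0.2850·0.2887 = 16.4559
(Call and put vega coincide under Black-Scholes.)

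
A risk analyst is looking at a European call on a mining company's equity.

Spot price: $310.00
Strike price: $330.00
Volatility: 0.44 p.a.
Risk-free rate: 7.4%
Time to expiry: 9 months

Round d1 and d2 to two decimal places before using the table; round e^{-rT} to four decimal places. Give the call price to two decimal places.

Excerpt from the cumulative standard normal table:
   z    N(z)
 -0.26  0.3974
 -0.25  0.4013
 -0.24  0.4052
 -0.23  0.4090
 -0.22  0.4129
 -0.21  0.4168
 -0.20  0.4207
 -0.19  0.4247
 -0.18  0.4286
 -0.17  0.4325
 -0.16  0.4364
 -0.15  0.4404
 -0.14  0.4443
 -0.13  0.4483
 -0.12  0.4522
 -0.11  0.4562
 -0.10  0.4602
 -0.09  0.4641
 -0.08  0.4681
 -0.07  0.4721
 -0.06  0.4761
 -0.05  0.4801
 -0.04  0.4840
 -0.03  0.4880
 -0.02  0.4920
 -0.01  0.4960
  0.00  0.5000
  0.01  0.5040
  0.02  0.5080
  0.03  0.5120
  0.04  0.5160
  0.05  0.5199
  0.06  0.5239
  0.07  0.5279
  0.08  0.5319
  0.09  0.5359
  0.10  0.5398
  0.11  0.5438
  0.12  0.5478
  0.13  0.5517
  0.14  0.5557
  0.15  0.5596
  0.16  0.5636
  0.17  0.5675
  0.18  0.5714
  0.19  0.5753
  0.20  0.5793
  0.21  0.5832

$45.81

σ√T = 0.44·√0.75 = 0.3811
ln(S/K) + (r + σ²/2)T = ln(310/330) + (0.074 + 0.44²/2)·0.75 = -0.0625 + 0.1281 = 0.0656
d₁ = 0.0656 / 0.3811 = 0.1721 ≈ 0.17
d₂ = d₁ − σ√T = 0.1721 − 0.3811 = -0.2089 ≈ -0.21
exp(−rT) = exp(−0.074·0.75) = 0.9460
N(d₁) = N(0.17) = 0.5675;  N(d₂) = N(-0.21) = 0.4168
C = 310·0.5675 − 330·0.9460·0.4168 = 175.9250 − 130.1166 = 45.8084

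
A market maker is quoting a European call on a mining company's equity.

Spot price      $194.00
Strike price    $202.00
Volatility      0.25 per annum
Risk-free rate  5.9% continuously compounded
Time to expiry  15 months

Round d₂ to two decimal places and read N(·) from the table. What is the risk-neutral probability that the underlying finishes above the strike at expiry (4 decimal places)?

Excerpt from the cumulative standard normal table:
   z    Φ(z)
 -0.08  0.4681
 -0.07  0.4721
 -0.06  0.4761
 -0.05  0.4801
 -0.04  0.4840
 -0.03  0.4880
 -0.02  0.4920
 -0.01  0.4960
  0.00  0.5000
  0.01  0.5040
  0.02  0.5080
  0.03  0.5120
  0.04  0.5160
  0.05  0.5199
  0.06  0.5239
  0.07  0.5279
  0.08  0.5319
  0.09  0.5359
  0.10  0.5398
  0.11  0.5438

σ√T = 0.25·√1.25 = 0.2795
d₁ = [ln(194/202) + (0.059 + 0.25²/2)·1.25] / 0.2795 = [-0.0404 + 0.1128] / 0.2795 = 0.2590 which rounds to 0.26
d₂ = d₁ − σ√T = 0.2590 − 0.2795 = -0.0205 which rounds to -0.02
Risk-neutral Pr[S_T > K] = N(d₂) = N(-0.02) = 0.4920

0.4920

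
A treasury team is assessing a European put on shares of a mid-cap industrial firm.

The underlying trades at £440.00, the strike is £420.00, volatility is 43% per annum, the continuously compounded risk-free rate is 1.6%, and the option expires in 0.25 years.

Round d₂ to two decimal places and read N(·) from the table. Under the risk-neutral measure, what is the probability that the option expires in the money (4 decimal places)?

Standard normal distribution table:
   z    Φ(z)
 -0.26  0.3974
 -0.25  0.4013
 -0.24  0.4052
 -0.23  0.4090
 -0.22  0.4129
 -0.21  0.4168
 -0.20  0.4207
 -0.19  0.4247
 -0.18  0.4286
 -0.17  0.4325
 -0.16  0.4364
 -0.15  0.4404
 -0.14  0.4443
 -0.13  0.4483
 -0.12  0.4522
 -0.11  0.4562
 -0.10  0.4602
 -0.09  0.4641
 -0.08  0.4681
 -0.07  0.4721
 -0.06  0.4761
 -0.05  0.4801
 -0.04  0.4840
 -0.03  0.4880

0.4483

T = 0.25;  σ√T = 0.2150
d₁ = [ln(440/420) + (0.016 + 0.43²/2)·0.25] / 0.2150 = [0.0465 + 0.0271] / 0.2150 = 0.3425 ≈ 0.34
d₂ = d₁ − σ√T = 0.3425 − 0.2150 = 0.1275 ≈ 0.13
Pr(exercise) under Q = N(−d₂) = N(-0.13) = 0.4483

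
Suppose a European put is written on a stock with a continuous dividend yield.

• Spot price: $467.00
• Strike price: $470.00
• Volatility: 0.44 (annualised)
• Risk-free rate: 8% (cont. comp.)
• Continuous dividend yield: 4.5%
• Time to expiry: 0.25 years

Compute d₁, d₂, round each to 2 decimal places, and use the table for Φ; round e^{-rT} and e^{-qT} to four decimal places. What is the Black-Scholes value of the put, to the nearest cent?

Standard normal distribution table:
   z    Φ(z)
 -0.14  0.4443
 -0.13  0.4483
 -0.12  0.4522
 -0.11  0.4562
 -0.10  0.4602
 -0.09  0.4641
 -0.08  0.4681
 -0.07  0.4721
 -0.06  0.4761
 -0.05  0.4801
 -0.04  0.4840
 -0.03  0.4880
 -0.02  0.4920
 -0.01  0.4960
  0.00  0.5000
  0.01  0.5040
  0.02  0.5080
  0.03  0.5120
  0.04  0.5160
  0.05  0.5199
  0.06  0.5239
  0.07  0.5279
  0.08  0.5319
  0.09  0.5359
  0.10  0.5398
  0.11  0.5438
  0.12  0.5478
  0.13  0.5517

$39.87

T = 0.25;  σ√T = 0.2200
d₁ = [ln(467/470) + (0.08 − 0.045 + 0.44²/2)·0.25] / 0.2200 = [-0.0064 + 0.0330] / 0.2200 = 0.1207 → 0.12
d₂ = d₁ − σ√T = 0.1207 − 0.2200 = -0.0993 → -0.10
exp(−qT) = exp(−0.045·0.25) = 0.9888;  exp(−rT) = exp(−0.08·0.25) = 0.9802
P = 470·0.9802·N(0.10) − 467·0.9888·N(-0.12) = 470·0.9802·0.5398 − 467·0.9888·0.4522 = 248.6826 − 208.8122 = 39.8704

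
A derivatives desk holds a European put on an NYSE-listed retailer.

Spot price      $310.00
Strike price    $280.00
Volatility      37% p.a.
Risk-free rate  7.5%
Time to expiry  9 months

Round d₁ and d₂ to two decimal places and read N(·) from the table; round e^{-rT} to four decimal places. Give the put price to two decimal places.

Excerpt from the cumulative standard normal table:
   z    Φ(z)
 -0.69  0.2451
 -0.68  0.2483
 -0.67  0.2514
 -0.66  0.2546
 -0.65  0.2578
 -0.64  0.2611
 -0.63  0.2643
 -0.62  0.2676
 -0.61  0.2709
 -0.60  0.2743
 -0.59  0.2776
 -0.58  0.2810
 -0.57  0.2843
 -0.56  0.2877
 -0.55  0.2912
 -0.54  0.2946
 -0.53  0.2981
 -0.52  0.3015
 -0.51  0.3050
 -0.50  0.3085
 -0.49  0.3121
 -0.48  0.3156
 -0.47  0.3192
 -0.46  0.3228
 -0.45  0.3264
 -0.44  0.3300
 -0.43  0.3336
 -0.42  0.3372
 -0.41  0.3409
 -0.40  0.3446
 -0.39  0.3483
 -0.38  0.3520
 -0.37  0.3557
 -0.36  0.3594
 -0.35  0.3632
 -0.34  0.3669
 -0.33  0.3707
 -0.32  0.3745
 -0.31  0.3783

T = 0.75;  σ√T = 0.3204
d₁ = [ln(310/280) + (0.075 + ½·0.37²)·0.75] / (σ√T) = (0.1018 + 0.1076) / 0.3204 = 0.6534 which rounds to 0.65
d₂ = 0.6534 − 0.3204 = 0.3330 which rounds to 0.33
e^(−rT) = e^(−0.075·0.75) = 0.9453
P = 280·0.9453·N(-0.33) − 310·N(-0.65) = 280·0.9453·0.3707 − 310·0.2578 = 98.1184 − 79.9180 = 18.2004

$18.20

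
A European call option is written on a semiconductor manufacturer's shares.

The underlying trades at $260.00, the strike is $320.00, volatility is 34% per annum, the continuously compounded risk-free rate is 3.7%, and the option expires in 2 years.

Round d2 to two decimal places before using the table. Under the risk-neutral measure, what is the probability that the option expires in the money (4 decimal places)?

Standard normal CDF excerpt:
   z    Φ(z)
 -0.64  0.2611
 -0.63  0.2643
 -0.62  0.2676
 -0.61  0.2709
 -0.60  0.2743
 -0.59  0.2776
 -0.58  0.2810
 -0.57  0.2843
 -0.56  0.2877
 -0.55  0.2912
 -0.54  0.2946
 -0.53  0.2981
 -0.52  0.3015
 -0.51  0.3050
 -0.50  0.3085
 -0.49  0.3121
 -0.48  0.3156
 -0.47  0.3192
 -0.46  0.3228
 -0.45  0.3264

σ√T = 0.34·√2 = 0.4808
d₁ = [ln(260/320) + (0.037 + ½·0.34²)·2] / (σ√T) = (-0.2076 + 0.1896) / 0.4808 = -0.0375 which rounds to -0.04
d₂ = -0.0375 − 0.4808 = -0.5183 which rounds to -0.52
Pr(exercise) under Q = N(d₂) = 0.3015

0.3015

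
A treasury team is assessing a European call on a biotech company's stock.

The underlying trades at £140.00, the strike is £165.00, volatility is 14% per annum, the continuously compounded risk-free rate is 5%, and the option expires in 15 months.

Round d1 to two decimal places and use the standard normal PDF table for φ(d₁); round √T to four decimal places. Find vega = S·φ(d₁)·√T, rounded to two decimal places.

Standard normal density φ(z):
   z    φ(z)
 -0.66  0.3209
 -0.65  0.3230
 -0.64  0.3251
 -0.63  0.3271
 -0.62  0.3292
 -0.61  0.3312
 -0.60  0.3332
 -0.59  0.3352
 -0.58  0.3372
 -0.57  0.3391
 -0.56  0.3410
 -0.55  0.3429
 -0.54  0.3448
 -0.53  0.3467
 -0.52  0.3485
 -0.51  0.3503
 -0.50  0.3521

53.08

T = 1.25;  σ√T = 0.1565
d₁ = [ln(140/165) + (0.05 + 0.14²/2)·1.25] / 0.1565 = [-0.1643 + 0.0748] / 0.1565 = -0.5721 → -0.57
√T = √1.25 = 1.1180
φ(d₁) = φ(-0.57) = 0.3391
vega = S·φ(d₁)·√T = 140·0.3391·1.1180 = 53.0759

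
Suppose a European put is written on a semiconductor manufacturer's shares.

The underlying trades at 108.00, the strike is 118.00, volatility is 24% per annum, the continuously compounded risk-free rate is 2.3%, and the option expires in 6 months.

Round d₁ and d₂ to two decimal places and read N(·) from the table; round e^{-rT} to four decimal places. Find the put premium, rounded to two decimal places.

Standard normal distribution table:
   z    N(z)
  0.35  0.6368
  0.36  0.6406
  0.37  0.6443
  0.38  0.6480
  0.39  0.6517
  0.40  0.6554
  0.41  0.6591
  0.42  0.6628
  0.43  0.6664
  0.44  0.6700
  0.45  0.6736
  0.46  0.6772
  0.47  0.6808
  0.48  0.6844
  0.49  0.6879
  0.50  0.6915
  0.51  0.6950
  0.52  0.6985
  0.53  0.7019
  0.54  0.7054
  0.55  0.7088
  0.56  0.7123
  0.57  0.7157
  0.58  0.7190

12.70

T = 0.5;  σ√T = 0.1697
d₁ = [ln(108/118) + (0.023 + 0.24²/2)·0.5] / 0.1697 = [-0.0886 + 0.0259] / 0.1697 = -0.3692 which rounds to -0.37
d₂ = d₁ − σ√T = -0.3692 − 0.1697 = -0.5389 which rounds to -0.54
exp(−rT) = exp(−0.023·0.5) = 0.9886
N(−d₂) = N(0.54) = 0.7054;  N(−d₁) = N(0.37) = 0.6443
P = 118·0.9886·0.7054 − 108·0.6443 = 82.2883 − 69.5844 = 12.7039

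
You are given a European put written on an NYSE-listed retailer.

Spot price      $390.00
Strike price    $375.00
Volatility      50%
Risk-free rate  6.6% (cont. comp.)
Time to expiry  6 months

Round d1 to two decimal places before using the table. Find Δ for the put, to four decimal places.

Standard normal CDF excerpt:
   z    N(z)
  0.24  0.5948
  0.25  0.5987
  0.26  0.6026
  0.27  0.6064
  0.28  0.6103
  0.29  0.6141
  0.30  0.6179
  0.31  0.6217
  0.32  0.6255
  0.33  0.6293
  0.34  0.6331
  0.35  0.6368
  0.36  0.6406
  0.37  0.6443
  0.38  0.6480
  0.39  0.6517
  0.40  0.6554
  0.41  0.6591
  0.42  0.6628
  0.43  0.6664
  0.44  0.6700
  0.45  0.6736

σ√T = 0.5 × 0.7071 = 0.3536
d₁ = [ln(390/375) + (0.066 + 0.5²/2)·0.5] / 0.3536 = [0.0392 + 0.0955] / 0.3536 = 0.3810 ≈ 0.38
N(d₁) = N(0.38) = 0.6480
Δ_put = N(d₁) − 1 = 0.6480 − 1 = -0.3520

-0.3520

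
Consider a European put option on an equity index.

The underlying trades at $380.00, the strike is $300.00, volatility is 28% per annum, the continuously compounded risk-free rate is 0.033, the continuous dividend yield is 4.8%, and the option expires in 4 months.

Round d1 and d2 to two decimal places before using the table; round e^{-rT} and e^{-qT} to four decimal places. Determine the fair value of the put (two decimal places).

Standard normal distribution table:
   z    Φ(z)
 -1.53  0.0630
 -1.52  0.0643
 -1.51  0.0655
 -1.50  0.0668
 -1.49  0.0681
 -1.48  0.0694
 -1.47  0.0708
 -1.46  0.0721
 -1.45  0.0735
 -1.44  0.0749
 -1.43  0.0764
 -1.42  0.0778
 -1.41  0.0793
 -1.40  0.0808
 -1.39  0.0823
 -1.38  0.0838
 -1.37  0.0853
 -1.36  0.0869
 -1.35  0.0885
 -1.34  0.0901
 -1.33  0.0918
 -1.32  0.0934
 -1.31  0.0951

σ√T = 0.28·√0.3333 = 0.1617
d₁ = [ln(380/300) + (0.033 − 0.048 + 0.28²/2)·0.3333] / 0.1617 = [0.2364 + 0.0081] / 0.1617 = 1.5122 ⇒ 1.51
d₂ = d₁ − σ√T = 1.5122 − 0.1617 = 1.3505 ⇒ 1.35
exp(−qT) = exp(−0.048·0.3333) = 0.9841;  exp(−rT) = exp(−0.033·0.3333) = 0.9891
P = 300·0.9891·N(-1.35) − 380·0.9841·N(-1.51) = 300·0.9891·0.0885 − 380·0.9841·0.0655 = 26.2606 − 24.4942 = 1.7664

$1.77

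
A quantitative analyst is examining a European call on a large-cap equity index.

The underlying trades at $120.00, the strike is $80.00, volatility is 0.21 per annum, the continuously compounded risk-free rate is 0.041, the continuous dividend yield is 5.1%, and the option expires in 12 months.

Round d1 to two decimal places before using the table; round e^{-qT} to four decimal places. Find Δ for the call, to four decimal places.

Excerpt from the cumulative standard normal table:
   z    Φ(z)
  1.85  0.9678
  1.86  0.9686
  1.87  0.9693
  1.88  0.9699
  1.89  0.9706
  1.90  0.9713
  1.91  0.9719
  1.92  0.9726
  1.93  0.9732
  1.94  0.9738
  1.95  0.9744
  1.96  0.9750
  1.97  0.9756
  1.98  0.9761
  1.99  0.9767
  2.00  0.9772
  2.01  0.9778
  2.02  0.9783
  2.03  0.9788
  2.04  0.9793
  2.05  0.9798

0.9282

σ√T = 0.21 × 1.0000 = 0.2100
d₁ = [ln(120/80) + (0.041 − 0.051 + ½·0.21²)·1] / (σ√T) = (0.4055 + 0.0121) / 0.2100 = 1.9882 → 1.99
N(d₁) = N(1.99) = 0.9767
Δ_call = exp(−qT)·N(d₁) = 0.9503·0.9767 = 0.9282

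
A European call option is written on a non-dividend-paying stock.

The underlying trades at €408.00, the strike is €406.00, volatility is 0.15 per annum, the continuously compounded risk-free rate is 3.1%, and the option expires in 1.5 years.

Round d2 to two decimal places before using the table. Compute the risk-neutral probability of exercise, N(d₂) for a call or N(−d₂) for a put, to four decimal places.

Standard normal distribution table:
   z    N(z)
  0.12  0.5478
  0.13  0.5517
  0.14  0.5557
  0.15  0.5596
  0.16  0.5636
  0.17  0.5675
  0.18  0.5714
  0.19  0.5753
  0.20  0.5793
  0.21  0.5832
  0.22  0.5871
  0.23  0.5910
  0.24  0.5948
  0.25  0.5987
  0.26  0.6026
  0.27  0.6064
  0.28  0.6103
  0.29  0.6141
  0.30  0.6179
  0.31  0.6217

0.5753

σ√T = 0.15·√1.5 = 0.1837
ln(S/K) + (r + σ²/2)T = ln(408/406) + (0.031 + 0.15²/2)·1.5 = 0.0049 + 0.0634 = 0.0683
d₁ = 0.0683 / 0.1837 = 0.3717 ⇒ 0.37
d₂ = d₁ − σ√T = 0.3717 − 0.1837 = 0.1880 ⇒ 0.19
Risk-neutral Pr[S_T > K] = N(d₂) = N(0.19) = 0.5753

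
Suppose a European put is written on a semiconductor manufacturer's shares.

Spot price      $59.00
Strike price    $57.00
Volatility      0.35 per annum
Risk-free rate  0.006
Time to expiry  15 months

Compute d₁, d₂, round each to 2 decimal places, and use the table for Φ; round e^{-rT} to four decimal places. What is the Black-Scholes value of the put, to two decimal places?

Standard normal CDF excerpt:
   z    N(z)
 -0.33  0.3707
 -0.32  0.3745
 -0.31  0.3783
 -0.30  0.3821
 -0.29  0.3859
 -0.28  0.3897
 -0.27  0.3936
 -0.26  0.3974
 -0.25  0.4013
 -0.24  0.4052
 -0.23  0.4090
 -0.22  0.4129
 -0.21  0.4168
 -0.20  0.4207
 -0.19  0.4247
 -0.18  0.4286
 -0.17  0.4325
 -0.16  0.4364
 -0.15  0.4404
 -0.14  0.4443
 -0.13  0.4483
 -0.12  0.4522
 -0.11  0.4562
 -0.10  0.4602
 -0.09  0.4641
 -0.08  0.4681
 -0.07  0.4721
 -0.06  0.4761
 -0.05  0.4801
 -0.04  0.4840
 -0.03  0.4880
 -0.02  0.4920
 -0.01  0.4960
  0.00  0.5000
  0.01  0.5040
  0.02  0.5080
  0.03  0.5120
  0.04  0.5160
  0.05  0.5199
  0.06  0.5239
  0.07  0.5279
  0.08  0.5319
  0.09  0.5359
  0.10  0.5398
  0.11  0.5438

σ√T = 0.35·√1.25 = 0.3913
ln(S/K) + (r + σ²/2)T = ln(59/57) + (0.006 + 0.35²/2)·1.25 = 0.0345 + 0.0841 = 0.1185
d₁ = 0.1185 / 0.3913 = 0.3030 ≈ 0.30
d₂ = d₁ − σ√T = 0.3030 − 0.3913 = -0.0884 ≈ -0.09
e^(−rT) = e^(−0.006·1.25) = 0.9925
N(−d₂) = N(0.09) = 0.5359;  N(−d₁) = N(-0.30) = 0.3821
P = 57·0.9925·0.5359 − 59·0.3821 = 30.3172 − 22.5439 = 7.7733

$7.77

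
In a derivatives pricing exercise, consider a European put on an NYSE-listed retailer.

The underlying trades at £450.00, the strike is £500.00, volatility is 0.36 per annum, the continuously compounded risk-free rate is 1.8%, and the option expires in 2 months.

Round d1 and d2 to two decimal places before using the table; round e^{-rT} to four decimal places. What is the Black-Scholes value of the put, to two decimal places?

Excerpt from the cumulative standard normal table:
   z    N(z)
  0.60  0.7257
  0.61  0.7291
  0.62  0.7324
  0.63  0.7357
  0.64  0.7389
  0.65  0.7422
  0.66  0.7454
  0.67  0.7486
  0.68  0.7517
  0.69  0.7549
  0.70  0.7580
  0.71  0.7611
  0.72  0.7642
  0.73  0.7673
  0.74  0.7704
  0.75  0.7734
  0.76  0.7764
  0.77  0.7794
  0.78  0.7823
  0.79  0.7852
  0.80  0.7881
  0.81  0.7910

T = 0.1667;  σ√T = 0.1470
d₁ = [ln(450/500) + (0.018 + 0.36²/2)·0.1667] / 0.1470 = [-0.1054 + 0.0138] / 0.1470 = -0.6230 → -0.62
d₂ = d₁ − σ√T = -0.6230 − 0.1470 = -0.7700 → -0.77
e^(−rT) = e^(−0.018·0.1667) = 0.9970
N(−d₂) = N(0.77) = 0.7794;  N(−d₁) = N(0.62) = 0.7324
P = 500·0.9970·0.7794 − 450·0.7324 = 388.5309 − 329.5800 = 58.9509

£58.95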